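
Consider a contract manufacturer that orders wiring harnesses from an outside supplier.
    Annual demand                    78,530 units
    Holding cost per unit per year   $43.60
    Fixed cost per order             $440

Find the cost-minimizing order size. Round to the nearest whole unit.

1,259 units

Optimal lot size Q* = (2 × 78,530 × $440 / $43.6)^½ ≈ 1,258.97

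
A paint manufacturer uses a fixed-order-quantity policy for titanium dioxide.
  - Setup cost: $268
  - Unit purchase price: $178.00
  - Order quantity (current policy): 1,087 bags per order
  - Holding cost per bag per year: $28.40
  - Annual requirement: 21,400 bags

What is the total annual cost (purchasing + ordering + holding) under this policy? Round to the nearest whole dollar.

Orders/yr = 21,400/1,087 = 19.687; ordering cost = 19.687 × $268 = $5,276.17
Average inventory = 1,087/2 = 543.5; holding cost = 543.5 × $28.4 = $15,435.40
Purchase cost = D·C = 21,400 × 178 = $3,809,200.00
Total = $5,276.17 + $15,435.40 + $3,809,200.00 = $3,829,911.57

$3,829,912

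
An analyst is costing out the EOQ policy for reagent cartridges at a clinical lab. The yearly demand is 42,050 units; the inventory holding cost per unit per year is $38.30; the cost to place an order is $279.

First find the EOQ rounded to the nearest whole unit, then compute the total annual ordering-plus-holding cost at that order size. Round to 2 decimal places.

Q* = √(2·D·S / H) = √(2·42,050·279 / 38.3) = √612,634.5 ≈ 782.71 → Q = 783 units
Orders/yr = 42,050/783 = 53.704; ordering cost = 53.704 × $279 = $14,983.33
Average inventory = 783/2 = 391.5; holding cost = 391.5 × $38.3 = $14,994.45
Total = $14,983.33 + $14,994.45 = $29,977.78

$29,977.78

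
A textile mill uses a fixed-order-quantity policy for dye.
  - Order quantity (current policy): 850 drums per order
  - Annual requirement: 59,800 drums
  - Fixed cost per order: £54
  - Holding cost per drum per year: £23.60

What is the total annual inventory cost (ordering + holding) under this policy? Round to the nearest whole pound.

Annual ordering cost = (D/Q)·S = (59,800/850) × 54 = £3,799.06
Annual holding cost  = (Q/2)·H = (850/2) × 23.6 = £10,030.00
Total = £3,799.06 + £10,030.00 = £13,829.06

£13,829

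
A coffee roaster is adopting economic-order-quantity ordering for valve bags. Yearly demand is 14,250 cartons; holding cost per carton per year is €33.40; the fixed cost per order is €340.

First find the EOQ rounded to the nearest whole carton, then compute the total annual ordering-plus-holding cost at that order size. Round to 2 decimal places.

2DS/H = 2·14,250·340/33.4 = 290,119.76
EOQ = √290,119.76 ≈ 538.63 → Q = 539 cartons
Orders/yr = 14,250/539 = 26.438; ordering cost = 26.438 × €340 = €8,988.87
Average inventory = 539/2 = 269.5; holding cost = 269.5 × €33.4 = €9,001.30
Total = €8,988.87 + €9,001.30 = €17,990.17

€17,990.17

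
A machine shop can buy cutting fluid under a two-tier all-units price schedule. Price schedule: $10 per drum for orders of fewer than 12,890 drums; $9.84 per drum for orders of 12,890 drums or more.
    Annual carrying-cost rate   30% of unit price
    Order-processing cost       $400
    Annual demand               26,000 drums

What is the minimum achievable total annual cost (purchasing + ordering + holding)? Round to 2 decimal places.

H₁ = 30%×$10 = $3.0000;  H₂ = 30%×$9.84 = $2.9520
EOQ₁ = √(2×26,000×400/3.0000) = 2,633.12  (< 12,890, feasible at tier 1)
EOQ₂ = √(2×26,000×400/2.9520) = 2,654.44  (< 12,890 → use Q = 12,890 at tier-2 price)
TC(tier 1 (EOQ₁), Q≈2,633.1) = $267,899.37
TC(tier 2, Q≈12,890.0) = $275,672.47
Minimum at tier 1 (EOQ₁): $267,899.37

$267,899.37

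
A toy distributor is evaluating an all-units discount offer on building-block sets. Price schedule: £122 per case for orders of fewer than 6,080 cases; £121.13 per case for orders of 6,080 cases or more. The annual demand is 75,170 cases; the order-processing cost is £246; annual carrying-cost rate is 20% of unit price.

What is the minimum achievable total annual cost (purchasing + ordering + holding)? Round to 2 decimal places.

H₁ = 20%×£122 = £24.4000;  H₂ = 20%×£121.13 = £24.2260
EOQ₁ = √(2×75,170×246/24.4000) = 1,231.15  (< 6,080, feasible at tier 1)
EOQ₂ = √(2×75,170×246/24.2260) = 1,235.56  (< 6,080 → use Q = 6,080 at tier-2 price)
TC(tier 1 (EOQ₁), Q≈1,231.1) = £9,200,779.99
TC(tier 2, Q≈6,080.0) = £9,182,030.56
Minimum at tier 2: £9,182,030.56

£9,182,030.56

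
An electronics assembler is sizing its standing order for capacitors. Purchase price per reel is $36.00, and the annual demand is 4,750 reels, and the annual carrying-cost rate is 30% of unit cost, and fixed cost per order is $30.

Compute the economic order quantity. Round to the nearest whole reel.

H = i·C = 0.3 × $36 = $10.8000 per reel-year
EOQ = √(2DS/H) = √(2 × 4,750 × 30 / 10.8)
    = √(26,388.89) ≈ 162.45

162 reels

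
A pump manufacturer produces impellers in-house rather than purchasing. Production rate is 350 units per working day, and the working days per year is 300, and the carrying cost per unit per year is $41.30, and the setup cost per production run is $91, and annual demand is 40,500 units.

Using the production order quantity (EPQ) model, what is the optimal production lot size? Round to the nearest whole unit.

Daily demand d = 40,500/300 = 135.000; p = 350; 1 − d/p = 0.61429
EPQ = √(2DS / (H(1 − d/p)))
    = √(2 × 40,500 × 91 / (41.3 × 0.61429)) ≈ 539.02

539 units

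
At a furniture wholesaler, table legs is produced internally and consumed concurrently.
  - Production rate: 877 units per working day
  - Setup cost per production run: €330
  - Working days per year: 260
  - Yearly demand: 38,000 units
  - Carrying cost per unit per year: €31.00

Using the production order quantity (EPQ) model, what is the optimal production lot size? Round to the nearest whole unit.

Daily demand d = 38,000/260 = 146.154; p = 877; 1 − d/p = 0.83335
EPQ = √(2DS / (H(1 − d/p)))
    = √(2 × 38,000 × 330 / (31 × 0.83335)) ≈ 985.30

985 units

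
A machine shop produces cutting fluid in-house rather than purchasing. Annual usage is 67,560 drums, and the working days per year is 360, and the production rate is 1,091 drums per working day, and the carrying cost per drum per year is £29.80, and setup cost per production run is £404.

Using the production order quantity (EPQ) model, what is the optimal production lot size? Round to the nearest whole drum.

Daily demand d = 67,560/360 = 187.667; p = 1091; 1 − d/p = 0.82799
EPQ = √(2DS / (H(1 − d/p)))
    = √(2 × 67,560 × 404 / (29.8 × 0.82799)) ≈ 1,487.41

1,487 drums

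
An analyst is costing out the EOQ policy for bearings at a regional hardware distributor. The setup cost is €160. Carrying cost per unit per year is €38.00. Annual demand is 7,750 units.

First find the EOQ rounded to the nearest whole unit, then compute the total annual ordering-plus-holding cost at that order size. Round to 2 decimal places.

EOQ = √(2DS/H) = √(2 × 7,750 × 160 / 38)
    = √(65,263.16) ≈ 255.47 → Q = 255 units
Ordering: D/Q × S = 7,750/255 × €160 = €4,862.75
Holding:  Q/2 × H = 255/2 × €38 = €4,845.00
Total = €4,862.75 + €4,845.00 = €9,707.75

€9,707.75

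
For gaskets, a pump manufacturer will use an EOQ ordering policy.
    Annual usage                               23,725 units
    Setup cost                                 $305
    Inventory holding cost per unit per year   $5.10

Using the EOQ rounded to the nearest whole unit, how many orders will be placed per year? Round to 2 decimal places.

EOQ = √(2DS/H) = √(2 × 23,725 × 305 / 5.1)
    = √(2,837,696.08) ≈ 1,684.55 → Q = 1,685
Orders per year = D/Q = 23,725 / 1,685 = 14.080

14.08 orders per year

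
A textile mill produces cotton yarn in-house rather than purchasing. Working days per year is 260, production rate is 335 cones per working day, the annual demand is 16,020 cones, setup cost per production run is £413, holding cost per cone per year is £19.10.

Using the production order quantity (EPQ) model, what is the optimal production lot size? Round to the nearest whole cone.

921 cones

d = 16,020/260 = 61.6154 cones/day;  effective holding cost H(1 − d/p) = 19.1·(1 − 61.6154/335) = 15.58700
Q* = √(2DS / H_eff) = √(2·16,020·413 / 15.58700) ≈ 921.38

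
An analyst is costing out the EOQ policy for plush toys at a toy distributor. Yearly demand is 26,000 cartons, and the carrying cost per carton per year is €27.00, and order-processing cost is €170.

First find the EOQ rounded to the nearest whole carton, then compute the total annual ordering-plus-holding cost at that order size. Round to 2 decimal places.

€15,449.27

EOQ = √(2DS/H) = √(2 × 26,000 × 170 / 27)
    = √(327,407.41) ≈ 572.20 → Q = 572 cartons
Orders/yr = 26,000/572 = 45.455; ordering cost = 45.455 × €170 = €7,727.27
Average inventory = 572/2 = 286; holding cost = 286 × €27 = €7,722.00
Total = €7,727.27 + €7,722.00 = €15,449.27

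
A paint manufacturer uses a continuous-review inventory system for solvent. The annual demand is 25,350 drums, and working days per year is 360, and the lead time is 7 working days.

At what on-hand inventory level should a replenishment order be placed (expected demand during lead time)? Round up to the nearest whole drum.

Daily demand d = 25,350 / 360 = 70.417 drums/day
Demand during lead time = 70.417 × 7 = 492.92
Reorder point = 492.92 → round up

493 drums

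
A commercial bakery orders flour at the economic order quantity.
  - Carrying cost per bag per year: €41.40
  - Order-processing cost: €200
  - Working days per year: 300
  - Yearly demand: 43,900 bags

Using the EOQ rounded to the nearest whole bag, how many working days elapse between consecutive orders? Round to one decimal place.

4.4 days

2DS/H = 2·43,900·200/41.4 = 424,154.59
EOQ = √424,154.59 ≈ 651.27 → Q = 651 bags
Days between orders = 300 / (D/Q) = 300 / 67.435 ≈ 4.449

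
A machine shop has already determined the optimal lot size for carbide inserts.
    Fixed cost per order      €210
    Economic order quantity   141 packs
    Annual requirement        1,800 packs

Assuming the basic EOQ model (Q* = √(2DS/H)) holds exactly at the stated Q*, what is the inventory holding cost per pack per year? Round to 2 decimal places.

€38.03

Since Q* = (2DS/H)^½, squaring gives Q*²·H = 2DS.
H = 2DS / Q² = 2 × 1,800 × 210 / 141² = 38.0263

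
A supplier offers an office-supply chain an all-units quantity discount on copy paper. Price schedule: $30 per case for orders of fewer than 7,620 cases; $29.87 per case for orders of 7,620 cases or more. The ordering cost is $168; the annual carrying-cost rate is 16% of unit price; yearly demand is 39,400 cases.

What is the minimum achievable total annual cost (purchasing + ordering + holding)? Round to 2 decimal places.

$1,189,971.47

H₁ = 16%×$30 = $4.8000;  H₂ = 16%×$29.87 = $4.7792
EOQ₁ = √(2×39,400×168/4.8000) = 1,660.72  (< 7,620, feasible at tier 1)
EOQ₂ = √(2×39,400×168/4.7792) = 1,664.33  (< 7,620 → use Q = 7,620 at tier-2 price)
TC(tier 1 (EOQ₁), Q≈1,660.7) = $1,189,971.47
TC(tier 2, Q≈7,620.0) = $1,195,955.41
Minimum at tier 1 (EOQ₁): $1,189,971.47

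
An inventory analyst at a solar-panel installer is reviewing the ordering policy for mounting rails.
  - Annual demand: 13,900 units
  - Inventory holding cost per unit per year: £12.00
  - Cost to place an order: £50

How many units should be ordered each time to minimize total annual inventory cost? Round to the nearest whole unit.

Q* = √(2·D·S / H) = √(2·13,900·50 / 12) = √115,833.3 ≈ 340.34

340 units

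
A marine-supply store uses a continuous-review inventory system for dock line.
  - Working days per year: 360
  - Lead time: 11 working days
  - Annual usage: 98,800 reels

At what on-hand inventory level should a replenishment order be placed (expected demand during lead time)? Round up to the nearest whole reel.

Daily demand d = 98,800 / 360 = 274.444 reels/day
Demand during lead time = 274.444 × 11 = 3,018.89
Reorder point = 3,018.89 → round up

3,019 reels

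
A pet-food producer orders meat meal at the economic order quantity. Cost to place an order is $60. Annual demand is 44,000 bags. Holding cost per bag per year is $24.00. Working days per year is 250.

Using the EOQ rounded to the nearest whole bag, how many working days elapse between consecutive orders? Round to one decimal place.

2.7 days

Q* = √(2·D·S / H) = √(2·44,000·60 / 24) = √220,000.0 ≈ 469.04 → Q = 469 bags
Cycle time = (working days × Q)/D = (250 × 469) / 44,000 = 2.665 days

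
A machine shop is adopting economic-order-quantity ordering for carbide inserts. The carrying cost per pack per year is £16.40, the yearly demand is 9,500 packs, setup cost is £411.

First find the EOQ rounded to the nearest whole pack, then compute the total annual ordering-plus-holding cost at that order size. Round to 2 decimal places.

£11,316.70

2DS/H = 2·9,500·411/16.4 = 476,158.54
EOQ = √476,158.54 ≈ 690.04 → Q = 690 packs
Annual ordering cost = (D/Q)·S = (9,500/690) × 411 = £5,658.70
Annual holding cost  = (Q/2)·H = (690/2) × 16.4 = £5,658.00
Total = £5,658.70 + £5,658.00 = £11,316.70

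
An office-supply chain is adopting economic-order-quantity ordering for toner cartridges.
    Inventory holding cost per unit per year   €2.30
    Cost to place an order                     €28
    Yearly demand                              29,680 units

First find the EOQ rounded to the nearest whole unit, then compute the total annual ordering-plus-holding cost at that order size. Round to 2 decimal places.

Q* = √(2·D·S / H) = √(2·29,680·28 / 2.3) = √722,643.5 ≈ 850.08 → Q = 850 units
Ordering: D/Q × S = 29,680/850 × €28 = €977.69
Holding:  Q/2 × H = 850/2 × €2.3 = €977.50
Total = €977.69 + €977.50 = €1,955.19

€1,955.19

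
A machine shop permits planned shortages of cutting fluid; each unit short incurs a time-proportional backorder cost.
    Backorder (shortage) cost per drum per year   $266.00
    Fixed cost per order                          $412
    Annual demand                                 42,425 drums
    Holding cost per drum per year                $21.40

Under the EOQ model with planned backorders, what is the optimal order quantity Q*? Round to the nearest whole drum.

Basic EOQ = √(2·42,425·412/21.4) = 1,278.108
Backorder adjustment √((H+b)/b) = √((21.4+266)/266) = 1.0394
Q* = 1,278.108 × 1.0394 ≈ 1,328.53

1,329 drums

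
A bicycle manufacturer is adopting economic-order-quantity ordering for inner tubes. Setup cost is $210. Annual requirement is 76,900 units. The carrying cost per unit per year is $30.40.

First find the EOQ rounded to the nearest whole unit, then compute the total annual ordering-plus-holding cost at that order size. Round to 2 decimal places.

$31,334.63

Q* = √(2·D·S / H) = √(2·76,900·210 / 30.4) = √1,062,434.2 ≈ 1,030.74 → Q = 1,031 units
Annual ordering cost = (D/Q)·S = (76,900/1,031) × 210 = $15,663.43
Annual holding cost  = (Q/2)·H = (1,031/2) × 30.4 = $15,671.20
Total = $15,663.43 + $15,671.20 = $31,334.63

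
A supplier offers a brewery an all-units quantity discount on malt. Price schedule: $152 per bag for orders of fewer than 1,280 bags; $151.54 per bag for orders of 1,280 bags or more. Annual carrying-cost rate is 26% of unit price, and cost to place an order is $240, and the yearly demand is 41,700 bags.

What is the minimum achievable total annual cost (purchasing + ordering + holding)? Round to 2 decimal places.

$6,352,253.01

H₁ = 26%×$152 = $39.5200;  H₂ = 26%×$151.54 = $39.4004
EOQ₁ = √(2×41,700×240/39.5200) = 711.67  (< 1,280, feasible at tier 1)
EOQ₂ = √(2×41,700×240/39.4004) = 712.75  (< 1,280 → use Q = 1,280 at tier-2 price)
TC(tier 1 (EOQ₁), Q≈711.7) = $6,366,525.30
TC(tier 2, Q≈1,280.0) = $6,352,253.01
Minimum at tier 2: $6,352,253.01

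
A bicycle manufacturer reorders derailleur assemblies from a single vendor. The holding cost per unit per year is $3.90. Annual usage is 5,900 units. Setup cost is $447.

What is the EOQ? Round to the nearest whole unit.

EOQ = √(2DS/H) = √(2 × 5,900 × 447 / 3.9)
    = √(1,352,461.54) ≈ 1,162.95

1,163 units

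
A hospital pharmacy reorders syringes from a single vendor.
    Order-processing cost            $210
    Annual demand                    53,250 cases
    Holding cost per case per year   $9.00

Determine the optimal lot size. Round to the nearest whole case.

1,576 cases

Q* = √(2·D·S / H) = √(2·53,250·210 / 9) = √2,485,000.0 ≈ 1,576.39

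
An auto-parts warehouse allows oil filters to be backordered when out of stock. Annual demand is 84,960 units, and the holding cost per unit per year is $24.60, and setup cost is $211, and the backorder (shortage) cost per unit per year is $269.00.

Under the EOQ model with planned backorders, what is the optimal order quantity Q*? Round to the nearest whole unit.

1,261 units

Basic EOQ = √(2·84,960·211/24.6) = 1,207.246
Backorder adjustment √((H+b)/b) = √((24.6+269)/269) = 1.0447
Q* = 1,207.246 × 1.0447 ≈ 1,261.24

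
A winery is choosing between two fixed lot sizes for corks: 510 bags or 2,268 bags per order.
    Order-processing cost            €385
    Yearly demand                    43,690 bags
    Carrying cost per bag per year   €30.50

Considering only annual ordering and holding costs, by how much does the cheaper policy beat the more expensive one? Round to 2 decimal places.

€1,244.35

For each Q, cost = (D/Q)·S + (Q/2)·H.
TC(510) = (43,690/510)×385 + (510/2)×30.5 = €40,759.17
TC(2,268) = (43,690/2,268)×385 + (2,268/2)×30.5 = €42,003.51
Lots of 510 are cheaper by €1,244.35.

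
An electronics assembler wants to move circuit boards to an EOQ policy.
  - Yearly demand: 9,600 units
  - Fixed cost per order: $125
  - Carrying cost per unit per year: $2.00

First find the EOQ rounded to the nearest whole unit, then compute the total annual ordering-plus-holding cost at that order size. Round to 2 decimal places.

EOQ = √(2DS/H) = √(2 × 9,600 × 125 / 2)
    = √(1,200,000.00) ≈ 1,095.45 → Q = 1,095 units
Orders/yr = 9,600/1,095 = 8.767; ordering cost = 8.767 × $125 = $1,095.89
Average inventory = 1,095/2 = 547.5; holding cost = 547.5 × $2 = $1,095.00
Total = $1,095.89 + $1,095.00 = $2,190.89

$2,190.89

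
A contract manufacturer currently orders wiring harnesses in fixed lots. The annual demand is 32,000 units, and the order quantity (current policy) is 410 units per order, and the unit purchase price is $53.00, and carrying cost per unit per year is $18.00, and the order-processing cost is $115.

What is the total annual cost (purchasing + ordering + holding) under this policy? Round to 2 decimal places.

Orders/yr = 32,000/410 = 78.049; ordering cost = 78.049 × $115 = $8,975.61
Average inventory = 410/2 = 205; holding cost = 205 × $18 = $3,690.00
Purchase cost = D·C = 32,000 × 53 = $1,696,000.00
Total = $8,975.61 + $3,690.00 + $1,696,000.00 = $1,708,665.61

$1,708,665.61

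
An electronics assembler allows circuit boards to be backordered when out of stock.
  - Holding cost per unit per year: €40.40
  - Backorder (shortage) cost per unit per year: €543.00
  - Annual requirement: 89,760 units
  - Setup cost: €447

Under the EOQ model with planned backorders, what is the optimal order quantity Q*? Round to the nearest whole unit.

1,461 units

Basic EOQ = √(2·89,760·447/40.4) = 1,409.352
Backorder adjustment √((H+b)/b) = √((40.4+543)/543) = 1.0365
Q* = 1,409.352 × 1.0365 ≈ 1,460.84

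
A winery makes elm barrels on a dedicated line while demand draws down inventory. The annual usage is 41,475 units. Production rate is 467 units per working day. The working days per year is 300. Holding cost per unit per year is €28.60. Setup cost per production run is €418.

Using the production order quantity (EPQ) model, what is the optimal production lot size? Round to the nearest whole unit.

d = 41,475/300 = 138.2500 units/day;  effective holding cost H(1 − d/p) = 28.6·(1 − 138.2500/467) = 20.13330
Q* = √(2DS / H_eff) = √(2·41,475·418 / 20.13330) ≈ 1,312.32

1,312 units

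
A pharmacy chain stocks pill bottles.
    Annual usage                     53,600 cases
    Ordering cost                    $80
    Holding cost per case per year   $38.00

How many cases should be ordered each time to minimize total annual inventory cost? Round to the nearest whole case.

2DS/H = 2·53,600·80/38 = 225,684.21
EOQ = √225,684.21 ≈ 475.06

475 cases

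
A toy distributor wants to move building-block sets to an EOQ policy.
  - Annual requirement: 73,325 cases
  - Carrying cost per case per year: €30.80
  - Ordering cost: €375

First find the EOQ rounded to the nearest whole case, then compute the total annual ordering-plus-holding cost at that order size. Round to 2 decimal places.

EOQ = √(2DS/H) = √(2 × 73,325 × 375 / 30.8)
    = √(1,785,511.36) ≈ 1,336.23 → Q = 1,336 cases
Ordering: D/Q × S = 73,325/1,336 × €375 = €20,581.49
Holding:  Q/2 × H = 1,336/2 × €30.8 = €20,574.40
Total = €20,581.49 + €20,574.40 = €41,155.89

€41,155.89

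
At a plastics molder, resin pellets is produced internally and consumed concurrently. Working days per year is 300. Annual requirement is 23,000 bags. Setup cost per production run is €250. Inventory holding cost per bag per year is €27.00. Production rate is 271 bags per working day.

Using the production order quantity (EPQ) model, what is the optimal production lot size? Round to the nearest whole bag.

d = 23,000/300 = 76.6667 bags/day;  effective holding cost H(1 − d/p) = 27·(1 − 76.6667/271) = 19.36162
Q* = √(2DS / H_eff) = √(2·23,000·250 / 19.36162) ≈ 770.69

771 bags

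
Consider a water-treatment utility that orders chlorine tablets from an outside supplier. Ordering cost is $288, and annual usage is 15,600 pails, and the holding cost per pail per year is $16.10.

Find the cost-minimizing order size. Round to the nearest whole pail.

747 pails

Q* = √(2·D·S / H) = √(2·15,600·288 / 16.1) = √558,111.8 ≈ 747.07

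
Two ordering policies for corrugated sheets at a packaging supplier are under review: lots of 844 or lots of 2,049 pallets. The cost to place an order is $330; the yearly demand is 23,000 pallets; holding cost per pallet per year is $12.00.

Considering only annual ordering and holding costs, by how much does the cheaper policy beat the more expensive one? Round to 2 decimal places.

$1,941.35

TC(Q) = (D/Q)S + (Q/2)H
TC(844) = (23,000/844)×330 + (844/2)×12 = $14,056.89
TC(2,049) = (23,000/2,049)×330 + (2,049/2)×12 = $15,998.25
Lots of 844 are cheaper by $1,941.35.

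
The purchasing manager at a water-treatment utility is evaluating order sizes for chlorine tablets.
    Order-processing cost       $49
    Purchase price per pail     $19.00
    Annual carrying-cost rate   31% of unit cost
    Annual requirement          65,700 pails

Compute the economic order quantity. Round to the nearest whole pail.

Carrying cost H = $19 × 31% = $5.8900/pail/yr
Q* = √(2·D·S / H) = √(2·65,700·49 / 5.89) = √1,093,140.9 ≈ 1,045.53

1,046 pails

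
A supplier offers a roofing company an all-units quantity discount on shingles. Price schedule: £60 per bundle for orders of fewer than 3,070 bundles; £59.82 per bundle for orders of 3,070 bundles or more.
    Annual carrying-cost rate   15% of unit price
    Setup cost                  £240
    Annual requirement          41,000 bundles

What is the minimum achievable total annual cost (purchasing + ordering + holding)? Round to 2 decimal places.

£2,469,598.77

H₁ = 15%×£60 = £9.0000;  H₂ = 15%×£59.82 = £8.9730
EOQ₁ = √(2×41,000×240/9.0000) = 1,478.74  (< 3,070, feasible at tier 1)
EOQ₂ = √(2×41,000×240/8.9730) = 1,480.96  (< 3,070 → use Q = 3,070 at tier-2 price)
TC(tier 1 (EOQ₁), Q≈1,478.7) = £2,473,308.64
TC(tier 2, Q≈3,070.0) = £2,469,598.77
Minimum at tier 2: £2,469,598.77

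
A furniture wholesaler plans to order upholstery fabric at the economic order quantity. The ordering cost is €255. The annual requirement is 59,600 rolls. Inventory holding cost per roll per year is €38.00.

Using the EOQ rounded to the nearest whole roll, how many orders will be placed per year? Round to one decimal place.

Optimal lot size Q* = (2 × 59,600 × €255 / €38)^½ ≈ 894.37 → Q = 894
Orders per year = D/Q = 59,600 / 894 = 66.667

66.7 orders per year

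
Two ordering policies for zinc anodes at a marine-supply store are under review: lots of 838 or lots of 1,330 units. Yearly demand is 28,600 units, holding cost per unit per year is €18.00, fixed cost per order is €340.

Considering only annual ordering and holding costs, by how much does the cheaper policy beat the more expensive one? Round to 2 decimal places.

€135.46

Annual cost at Q: ordering D·S/Q plus holding Q·H/2.
TC(838) = (28,600/838)×340 + (838/2)×18 = €19,145.82
TC(1,330) = (28,600/1,330)×340 + (1,330/2)×18 = €19,281.28
Cheaper: Q = 838.  Difference = €135.46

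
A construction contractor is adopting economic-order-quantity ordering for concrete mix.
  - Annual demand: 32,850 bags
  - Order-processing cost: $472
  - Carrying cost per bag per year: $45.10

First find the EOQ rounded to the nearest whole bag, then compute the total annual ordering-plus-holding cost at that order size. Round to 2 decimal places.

$37,397.45

2DS/H = 2·32,850·472/45.1 = 687,592.02
EOQ = √687,592.02 ≈ 829.21 → Q = 829 bags
Ordering: D/Q × S = 32,850/829 × $472 = $18,703.50
Holding:  Q/2 × H = 829/2 × $45.1 = $18,693.95
Total = $18,703.50 + $18,693.95 = $37,397.45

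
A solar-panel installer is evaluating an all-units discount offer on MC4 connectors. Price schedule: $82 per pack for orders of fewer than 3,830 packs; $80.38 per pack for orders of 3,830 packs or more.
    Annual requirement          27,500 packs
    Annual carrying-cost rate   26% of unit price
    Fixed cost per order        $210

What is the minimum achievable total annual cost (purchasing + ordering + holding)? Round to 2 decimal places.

H₁ = 26%×$82 = $21.3200;  H₂ = 26%×$80.38 = $20.8988
EOQ₁ = √(2×27,500×210/21.3200) = 736.03  (< 3,830, feasible at tier 1)
EOQ₂ = √(2×27,500×210/20.8988) = 743.41  (< 3,830 → use Q = 3,830 at tier-2 price)
TC(tier 1 (EOQ₁), Q≈736.0) = $2,270,692.23
TC(tier 2, Q≈3,830.0) = $2,251,979.03
Minimum at tier 2: $2,251,979.03

$2,251,979.03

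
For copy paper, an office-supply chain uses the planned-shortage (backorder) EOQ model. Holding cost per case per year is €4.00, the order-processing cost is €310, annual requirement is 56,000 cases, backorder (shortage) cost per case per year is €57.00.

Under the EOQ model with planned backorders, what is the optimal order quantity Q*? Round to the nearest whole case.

Q* = √(2DS/H) · √((H + b)/b)
   = √(2 × 56,000 × 310 / 4) · √((4 + 57) / 57)
   = 2,946.184 × 1.0345 ≈ 3,047.81

3,048 cases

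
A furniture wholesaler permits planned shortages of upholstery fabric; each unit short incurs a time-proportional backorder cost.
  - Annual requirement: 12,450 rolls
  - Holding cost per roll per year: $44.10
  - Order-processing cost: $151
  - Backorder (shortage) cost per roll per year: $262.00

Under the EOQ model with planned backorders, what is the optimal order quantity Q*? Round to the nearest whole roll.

Basic EOQ = √(2·12,450·151/44.1) = 291.991
Backorder adjustment √((H+b)/b) = √((44.1+262)/262) = 1.0809
Q* = 291.991 × 1.0809 ≈ 315.61

316 rolls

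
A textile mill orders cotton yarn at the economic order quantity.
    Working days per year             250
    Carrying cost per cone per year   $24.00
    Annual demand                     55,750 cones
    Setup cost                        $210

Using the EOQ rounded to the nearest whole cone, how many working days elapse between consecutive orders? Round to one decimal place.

2DS/H = 2·55,750·210/24 = 975,625.00
EOQ = √975,625.00 ≈ 987.74 → Q = 988 cones
Cycle time = (working days × Q)/D = (250 × 988) / 55,750 = 4.430 days

4.4 days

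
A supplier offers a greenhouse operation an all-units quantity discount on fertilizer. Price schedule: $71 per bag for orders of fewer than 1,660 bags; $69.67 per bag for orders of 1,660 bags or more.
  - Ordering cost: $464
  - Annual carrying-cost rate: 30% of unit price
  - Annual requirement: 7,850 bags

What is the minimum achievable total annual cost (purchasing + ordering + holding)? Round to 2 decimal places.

H₁ = 30%×$71 = $21.3000;  H₂ = 30%×$69.67 = $20.9010
EOQ₁ = √(2×7,850×464/21.3000) = 584.82  (< 1,660, feasible at tier 1)
EOQ₂ = √(2×7,850×464/20.9010) = 590.37  (< 1,660 → use Q = 1,660 at tier-2 price)
TC(tier 1 (EOQ₁), Q≈584.8) = $569,806.57
TC(tier 2, Q≈1,660.0) = $566,451.55
Minimum at tier 2: $566,451.55

$566,451.55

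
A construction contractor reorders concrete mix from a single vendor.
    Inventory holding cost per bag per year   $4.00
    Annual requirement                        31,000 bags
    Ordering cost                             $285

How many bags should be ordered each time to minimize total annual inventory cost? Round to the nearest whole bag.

2DS/H = 2·31,000·285/4 = 4,417,500.00
EOQ = √4,417,500.00 ≈ 2,101.78

2,102 bags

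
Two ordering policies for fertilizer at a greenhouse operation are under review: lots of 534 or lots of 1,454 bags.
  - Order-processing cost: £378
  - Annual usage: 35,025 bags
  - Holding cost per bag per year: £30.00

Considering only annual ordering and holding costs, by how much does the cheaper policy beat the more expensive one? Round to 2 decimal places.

TC(Q) = (D/Q)S + (Q/2)H
TC(534) = (35,025/534)×378 + (534/2)×30 = £32,802.98
TC(1,454) = (35,025/1,454)×378 + (1,454/2)×30 = £30,915.54
Lots of 1,454 are cheaper by £1,887.44.

£1,887.44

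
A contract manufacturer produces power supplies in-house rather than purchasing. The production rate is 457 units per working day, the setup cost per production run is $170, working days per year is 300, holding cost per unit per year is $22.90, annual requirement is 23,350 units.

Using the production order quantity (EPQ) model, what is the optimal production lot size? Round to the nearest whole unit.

646 units

d = 23,350/300 = 77.8333 units/day;  effective holding cost H(1 − d/p) = 22.9·(1 − 77.8333/457) = 18.99982
Q* = √(2DS / H_eff) = √(2·23,350·170 / 18.99982) ≈ 646.41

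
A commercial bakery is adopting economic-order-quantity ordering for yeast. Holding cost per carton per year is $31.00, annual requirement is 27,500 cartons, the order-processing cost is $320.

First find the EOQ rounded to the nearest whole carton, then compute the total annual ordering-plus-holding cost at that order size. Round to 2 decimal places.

$23,358.09

EOQ = √(2DS/H) = √(2 × 27,500 × 320 / 31)
    = √(567,741.94) ≈ 753.49 → Q = 753 cartons
Orders/yr = 27,500/753 = 36.521; ordering cost = 36.521 × $320 = $11,686.59
Average inventory = 753/2 = 376.5; holding cost = 376.5 × $31 = $11,671.50
Total = $11,686.59 + $11,671.50 = $23,358.09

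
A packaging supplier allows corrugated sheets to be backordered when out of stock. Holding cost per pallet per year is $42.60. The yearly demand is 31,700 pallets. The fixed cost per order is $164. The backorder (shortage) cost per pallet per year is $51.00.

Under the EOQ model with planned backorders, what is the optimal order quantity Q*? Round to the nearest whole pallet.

669 pallets

Q* = √(2DS/H) · √((H + b)/b)
   = √(2 × 31,700 × 164 / 42.6) · √((42.6 + 51) / 51)
   = 494.040 × 1.3547 ≈ 669.29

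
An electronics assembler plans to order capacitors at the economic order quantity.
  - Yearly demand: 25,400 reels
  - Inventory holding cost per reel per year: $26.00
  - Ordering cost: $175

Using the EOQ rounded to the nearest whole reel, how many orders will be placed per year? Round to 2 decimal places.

43.42 orders per year

Optimal lot size Q* = (2 × 25,400 × $175 / $26)^½ ≈ 584.74 → Q = 585
N = D/Q = 25,400/585 ≈ 43.419 orders/yr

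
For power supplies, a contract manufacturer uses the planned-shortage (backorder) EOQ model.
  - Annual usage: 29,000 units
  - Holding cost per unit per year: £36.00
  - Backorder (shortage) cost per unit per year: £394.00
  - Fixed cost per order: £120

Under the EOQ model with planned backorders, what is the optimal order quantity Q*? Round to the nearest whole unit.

Basic EOQ = √(2·29,000·120/36) = 439.697
Backorder adjustment √((H+b)/b) = √((36+394)/394) = 1.0447
Q* = 439.697 × 1.0447 ≈ 459.35

459 units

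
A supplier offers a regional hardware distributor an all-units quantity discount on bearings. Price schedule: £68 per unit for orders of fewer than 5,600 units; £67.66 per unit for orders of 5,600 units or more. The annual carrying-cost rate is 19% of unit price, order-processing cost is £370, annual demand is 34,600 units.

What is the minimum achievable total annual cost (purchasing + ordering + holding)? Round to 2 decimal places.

£2,370,988.01

H₁ = 19%×£68 = £12.9200;  H₂ = 19%×£67.66 = £12.8554
EOQ₁ = √(2×34,600×370/12.9200) = 1,407.74  (< 5,600, feasible at tier 1)
EOQ₂ = √(2×34,600×370/12.8554) = 1,411.27  (< 5,600 → use Q = 5,600 at tier-2 price)
TC(tier 1 (EOQ₁), Q≈1,407.7) = £2,370,988.01
TC(tier 2, Q≈5,600.0) = £2,379,317.19
Minimum at tier 1 (EOQ₁): £2,370,988.01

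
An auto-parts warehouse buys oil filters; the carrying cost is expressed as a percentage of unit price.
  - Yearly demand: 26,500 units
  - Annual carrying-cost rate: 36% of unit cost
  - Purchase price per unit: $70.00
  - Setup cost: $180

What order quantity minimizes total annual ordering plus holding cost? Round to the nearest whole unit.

615 units

Holding cost per unit per year: H = 36% × $70 = $25.2000
Q* = √(2·D·S / H) = √(2·26,500·180 / 25.2) = √378,571.4 ≈ 615.28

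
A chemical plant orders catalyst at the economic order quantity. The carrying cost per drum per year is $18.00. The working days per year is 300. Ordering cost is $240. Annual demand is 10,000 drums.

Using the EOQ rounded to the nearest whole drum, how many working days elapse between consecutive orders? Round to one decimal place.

EOQ = √(2DS/H) = √(2 × 10,000 × 240 / 18)
    = √(266,666.67) ≈ 516.40 → Q = 516 drums
Cycle time = (working days × Q)/D = (300 × 516) / 10,000 = 15.480 days

15.5 days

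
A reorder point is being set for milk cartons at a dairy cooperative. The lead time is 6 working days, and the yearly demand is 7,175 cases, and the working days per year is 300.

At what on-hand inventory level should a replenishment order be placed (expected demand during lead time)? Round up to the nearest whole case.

Daily demand d = 7,175 / 300 = 23.917 cases/day
Demand during lead time = 23.917 × 6 = 143.50
Reorder point = 143.50 → round up

144 cases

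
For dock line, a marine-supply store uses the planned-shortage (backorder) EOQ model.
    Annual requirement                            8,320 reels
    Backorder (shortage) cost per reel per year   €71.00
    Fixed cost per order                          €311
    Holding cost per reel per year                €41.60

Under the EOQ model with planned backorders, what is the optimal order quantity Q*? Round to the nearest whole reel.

Basic EOQ = √(2·8,320·311/41.6) = 352.704
Backorder adjustment √((H+b)/b) = √((41.6+71)/71) = 1.2593
Q* = 352.704 × 1.2593 ≈ 444.17

444 reels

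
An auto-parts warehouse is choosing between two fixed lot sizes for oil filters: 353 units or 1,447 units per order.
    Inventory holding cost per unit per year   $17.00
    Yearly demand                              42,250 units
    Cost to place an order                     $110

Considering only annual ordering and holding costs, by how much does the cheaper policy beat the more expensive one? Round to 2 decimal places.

$654.90

For each Q, cost = (D/Q)·S + (Q/2)·H.
TC(353) = (42,250/353)×110 + (353/2)×17 = $16,166.22
TC(1,447) = (42,250/1,447)×110 + (1,447/2)×17 = $15,511.32
Lots of 1,447 are cheaper by $654.90.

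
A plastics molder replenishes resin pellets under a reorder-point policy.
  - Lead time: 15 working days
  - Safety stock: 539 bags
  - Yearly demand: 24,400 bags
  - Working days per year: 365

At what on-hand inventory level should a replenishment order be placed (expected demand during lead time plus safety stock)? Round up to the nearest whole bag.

1,542 bags

Daily demand d = 24,400 / 365 = 66.849 bags/day
Demand during lead time = 66.849 × 15 = 1,002.74
Reorder point = 1,002.74 + 539 = 1,541.74 → round up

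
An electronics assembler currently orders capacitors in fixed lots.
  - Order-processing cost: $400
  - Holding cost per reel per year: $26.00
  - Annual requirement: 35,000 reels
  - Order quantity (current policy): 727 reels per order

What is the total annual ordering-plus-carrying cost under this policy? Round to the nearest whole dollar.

$28,708

Orders/yr = 35,000/727 = 48.143; ordering cost = 48.143 × $400 = $19,257.22
Average inventory = 727/2 = 363.5; holding cost = 363.5 × $26 = $9,451.00
Total = $19,257.22 + $9,451.00 = $28,708.22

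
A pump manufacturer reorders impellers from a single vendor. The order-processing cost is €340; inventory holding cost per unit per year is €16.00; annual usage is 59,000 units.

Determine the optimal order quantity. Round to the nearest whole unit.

1,584 units

Q* = √(2·D·S / H) = √(2·59,000·340 / 16) = √2,507,500.0 ≈ 1,583.51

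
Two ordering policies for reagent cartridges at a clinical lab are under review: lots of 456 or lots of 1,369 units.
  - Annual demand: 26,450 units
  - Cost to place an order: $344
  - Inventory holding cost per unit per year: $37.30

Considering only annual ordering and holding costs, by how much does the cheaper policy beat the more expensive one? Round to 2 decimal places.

For each Q, cost = (D/Q)·S + (Q/2)·H.
TC(456) = (26,450/456)×344 + (456/2)×37.3 = $28,457.91
TC(1,369) = (26,450/1,369)×344 + (1,369/2)×37.3 = $32,178.16
Lots of 456 are cheaper by $3,720.25.

$3,720.25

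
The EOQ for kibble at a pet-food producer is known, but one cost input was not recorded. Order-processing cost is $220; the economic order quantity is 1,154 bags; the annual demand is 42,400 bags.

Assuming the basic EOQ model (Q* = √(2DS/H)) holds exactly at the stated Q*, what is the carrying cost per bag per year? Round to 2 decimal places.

$14.01

From Q* = √(2DS/H) ⇒ Q*² = 2DS/H.
H = 2DS / Q² = 2 × 42,400 × 220 / 1,154² = 14.0090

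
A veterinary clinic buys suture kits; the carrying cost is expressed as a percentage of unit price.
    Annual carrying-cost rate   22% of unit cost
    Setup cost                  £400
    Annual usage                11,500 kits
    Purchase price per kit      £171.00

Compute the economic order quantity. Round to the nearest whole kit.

495 kits

H = i·C = 0.22 × £171 = £37.6200 per kit-year
Optimal lot size Q* = (2 × 11,500 × £400 / £37.62)^½ ≈ 494.52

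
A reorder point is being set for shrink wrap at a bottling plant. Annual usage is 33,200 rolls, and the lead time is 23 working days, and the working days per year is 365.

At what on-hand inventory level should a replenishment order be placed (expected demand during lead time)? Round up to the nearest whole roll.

2,093 rolls

Daily demand d = 33,200 / 365 = 90.959 rolls/day
Demand during lead time = 90.959 × 23 = 2,092.05
Reorder point = 2,092.05 → round up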